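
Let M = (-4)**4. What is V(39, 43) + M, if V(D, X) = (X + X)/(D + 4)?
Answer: 258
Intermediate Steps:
V(D, X) = 2*X/(4 + D) (V(D, X) = (2*X)/(4 + D) = 2*X/(4 + D))
M = 256
V(39, 43) + M = 2*43/(4 + 39) + 256 = 2*43/43 + 256 = 2*43*(1/43) + 256 = 2 + 256 = 258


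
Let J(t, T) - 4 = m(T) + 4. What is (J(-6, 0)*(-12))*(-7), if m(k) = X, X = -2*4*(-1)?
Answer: 1344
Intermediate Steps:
X = 8 (X = -8*(-1) = 8)
m(k) = 8
J(t, T) = 16 (J(t, T) = 4 + (8 + 4) = 4 + 12 = 16)
(J(-6, 0)*(-12))*(-7) = (16*(-12))*(-7) = -192*(-7) = 1344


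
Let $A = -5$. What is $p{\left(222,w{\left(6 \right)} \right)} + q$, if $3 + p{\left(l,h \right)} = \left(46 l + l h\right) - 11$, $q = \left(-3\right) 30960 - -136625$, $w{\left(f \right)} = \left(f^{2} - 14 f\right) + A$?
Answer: $42177$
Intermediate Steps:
$w{\left(f \right)} = -5 + f^{2} - 14 f$ ($w{\left(f \right)} = \left(f^{2} - 14 f\right) - 5 = -5 + f^{2} - 14 f$)
$q = 43745$ ($q = -92880 + 136625 = 43745$)
$p{\left(l,h \right)} = -14 + 46 l + h l$ ($p{\left(l,h \right)} = -3 - \left(11 - 46 l - l h\right) = -3 - \left(11 - 46 l - h l\right) = -3 + \left(-11 + 46 l + h l\right) = -14 + 46 l + h l$)
$p{\left(222,w{\left(6 \right)} \right)} + q = \left(-14 + 46 \cdot 222 + \left(-5 + 6^{2} - 84\right) 222\right) + 43745 = \left(-14 + 10212 + \left(-5 + 36 - 84\right) 222\right) + 43745 = \left(-14 + 10212 - 11766\right) + 43745 = -1568 + 43745 = 42177$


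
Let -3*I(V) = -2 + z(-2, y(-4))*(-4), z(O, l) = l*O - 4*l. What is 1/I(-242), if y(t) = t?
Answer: 3/98 ≈ 0.030612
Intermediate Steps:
z(O, l) = -4*l + O*l (z(O, l) = O*l - 4*l = -4*l + O*l)
I(V) = 98/3 (I(V) = -(-2 - 4*(-4 - 2)*(-4))/3 = -(-2 - 4*(-6)*(-4))/3 = -(-2 + 24*(-4))/3 = -(-2 - 96)/3 = -⅓*(-98) = 98/3)
1/I(-242) = 1/(98/3) = 3/98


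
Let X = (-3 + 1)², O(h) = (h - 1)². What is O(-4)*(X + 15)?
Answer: 475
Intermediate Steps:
O(h) = (-1 + h)²
X = 4 (X = (-2)² = 4)
O(-4)*(X + 15) = (-1 - 4)²*(4 + 15) = (-5)²*19 = 25*19 = 475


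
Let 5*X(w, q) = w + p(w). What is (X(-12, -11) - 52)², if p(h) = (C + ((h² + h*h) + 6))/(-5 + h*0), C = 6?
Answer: 110224/25 ≈ 4409.0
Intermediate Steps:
p(h) = -12/5 - 2*h²/5 (p(h) = (6 + ((h² + h*h) + 6))/(-5 + h*0) = (6 + ((h² + h²) + 6))/(-5 + 0) = (6 + (2*h² + 6))/(-5) = (6 + (6 + 2*h²))*(-⅕) = (12 + 2*h²)*(-⅕) = -12/5 - 2*h²/5)
X(w, q) = -12/25 - 2*w²/25 + w/5 (X(w, q) = (w + (-12/5 - 2*w²/5))/5 = (-12/5 + w - 2*w²/5)/5 = -12/25 - 2*w²/25 + w/5)
(X(-12, -11) - 52)² = ((-12/25 - 2/25*(-12)² + (⅕)*(-12)) - 52)² = ((-12/25 - 2/25*144 - 12/5) - 52)² = ((-12/25 - 288/25 - 12/5) - 52)² = (-72/5 - 52)² = (-332/5)² = 110224/25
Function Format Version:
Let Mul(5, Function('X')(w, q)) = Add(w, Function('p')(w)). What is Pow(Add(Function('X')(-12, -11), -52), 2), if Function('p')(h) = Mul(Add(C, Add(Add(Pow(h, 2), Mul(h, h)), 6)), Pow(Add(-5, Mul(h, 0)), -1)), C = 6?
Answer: Rational(110224, 25) ≈ 4409.0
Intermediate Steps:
Function('p')(h) = Add(Rational(-12, 5), Mul(Rational(-2, 5), Pow(h, 2))) (Function('p')(h) = Mul(Add(6, Add(Add(Pow(h, 2), Mul(h, h)), 6)), Pow(Add(-5, Mul(h, 0)), -1)) = Mul(Add(6, Add(Add(Pow(h, 2), Pow(h, 2)), 6)), Pow(Add(-5, 0), -1)) = Mul(Add(6, Add(Mul(2, Pow(h, 2)), 6)), Pow(-5, -1)) = Mul(Add(6, Add(6, Mul(2, Pow(h, 2)))), Rational(-1, 5)) = Mul(Add(12, Mul(2, Pow(h, 2))), Rational(-1, 5)) = Add(Rational(-12, 5), Mul(Rational(-2, 5), Pow(h, 2))))
Function('X')(w, q) = Add(Rational(-12, 25), Mul(Rational(-2, 25), Pow(w, 2)), Mul(Rational(1, 5), w)) (Function('X')(w, q) = Mul(Rational(1, 5), Add(w, Add(Rational(-12, 5), Mul(Rational(-2, 5), Pow(w, 2))))) = Mul(Rational(1, 5), Add(Rational(-12, 5), w, Mul(Rational(-2, 5), Pow(w, 2)))) = Add(Rational(-12, 25), Mul(Rational(-2, 25), Pow(w, 2)), Mul(Rational(1, 5), w)))
Pow(Add(Function('X')(-12, -11), -52), 2) = Pow(Add(Add(Rational(-12, 25), Mul(Rational(-2, 25), Pow(-12, 2)), Mul(Rational(1, 5), -12)), -52), 2) = Pow(Add(Add(Rational(-12, 25), Mul(Rational(-2, 25), 144), Rational(-12, 5)), -52), 2) = Pow(Add(Add(Rational(-12, 25), Rational(-288, 25), Rational(-12, 5)), -52), 2) = Pow(Add(Rational(-72, 5), -52), 2) = Pow(Rational(-332, 5), 2) = Rational(110224, 25)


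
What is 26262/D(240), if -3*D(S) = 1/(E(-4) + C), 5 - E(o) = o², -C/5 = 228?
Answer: 90682686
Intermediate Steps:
C = -1140 (C = -5*228 = -1140)
E(o) = 5 - o²
D(S) = 1/3453 (D(S) = -1/(3*((5 - 1*(-4)²) - 1140)) = -1/(3*((5 - 1*16) - 1140)) = -1/(3*((5 - 16) - 1140)) = -1/(3*(-11 - 1140)) = -⅓/(-1151) = -⅓*(-1/1151) = 1/3453)
26262/D(240) = 26262/(1/3453) = 26262*3453 = 90682686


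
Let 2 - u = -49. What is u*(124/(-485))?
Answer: -6324/485 ≈ -13.039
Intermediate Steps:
u = 51 (u = 2 - 1*(-49) = 2 + 49 = 51)
u*(124/(-485)) = 51*(124/(-485)) = 51*(124*(-1/485)) = 51*(-124/485) = -6324/485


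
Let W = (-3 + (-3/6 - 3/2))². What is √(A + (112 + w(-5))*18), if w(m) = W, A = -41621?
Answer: I*√39155 ≈ 197.88*I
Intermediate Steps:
W = 25 (W = (-3 + (-3*⅙ - 3*½))² = (-3 + (-½ - 3/2))² = (-3 - 2)² = (-5)² = 25)
w(m) = 25
√(A + (112 + w(-5))*18) = √(-41621 + (112 + 25)*18) = √(-41621 + 137*18) = √(-41621 + 2466) = √(-39155) = I*√39155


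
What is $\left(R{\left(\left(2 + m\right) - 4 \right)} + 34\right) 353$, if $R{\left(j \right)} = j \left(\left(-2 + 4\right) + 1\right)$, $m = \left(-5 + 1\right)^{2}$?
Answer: $26828$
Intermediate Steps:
$m = 16$ ($m = \left(-4\right)^{2} = 16$)
$R{\left(j \right)} = 3 j$ ($R{\left(j \right)} = j \left(2 + 1\right) = j 3 = 3 j$)
$\left(R{\left(\left(2 + m\right) - 4 \right)} + 34\right) 353 = \left(3 \left(\left(2 + 16\right) - 4\right) + 34\right) 353 = \left(3 \left(18 - 4\right) + 34\right) 353 = \left(3 \cdot 14 + 34\right) 353 = \left(42 + 34\right) 353 = 76 \cdot 353 = 26828$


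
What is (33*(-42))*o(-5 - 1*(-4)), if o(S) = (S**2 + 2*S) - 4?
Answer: 6930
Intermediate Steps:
o(S) = -4 + S**2 + 2*S
(33*(-42))*o(-5 - 1*(-4)) = (33*(-42))*(-4 + (-5 - 1*(-4))**2 + 2*(-5 - 1*(-4))) = -1386*(-4 + (-5 + 4)**2 + 2*(-5 + 4)) = -1386*(-4 + (-1)**2 + 2*(-1)) = -1386*(-4 + 1 - 2) = -1386*(-5) = 6930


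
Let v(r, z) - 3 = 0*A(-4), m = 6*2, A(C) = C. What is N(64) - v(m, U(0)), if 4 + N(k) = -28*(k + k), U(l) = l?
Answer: -3591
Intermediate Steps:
N(k) = -4 - 56*k (N(k) = -4 - 28*(k + k) = -4 - 56*k)
m = 12
v(r, z) = 3 (v(r, z) = 3 + 0*(-4) = 3 + 0 = 3)
N(64) - v(m, U(0)) = (-4 - 56*64) - 1*3 = (-4 - 3584) - 3 = -3588 - 3 = -3591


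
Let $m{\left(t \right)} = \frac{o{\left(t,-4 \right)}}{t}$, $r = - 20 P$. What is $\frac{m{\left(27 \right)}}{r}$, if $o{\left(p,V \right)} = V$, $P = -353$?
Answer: $- \frac{1}{47655} \approx -2.0984 \cdot 10^{-5}$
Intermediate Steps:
$r = 7060$ ($r = \left(-20\right) \left(-353\right) = 7060$)
$m{\left(t \right)} = - \frac{4}{t}$
$\frac{m{\left(27 \right)}}{r} = \frac{\left(-4\right) \frac{1}{27}}{7060} = \left(-4\right) \frac{1}{27} \cdot \frac{1}{7060} = \left(- \frac{4}{27}\right) \frac{1}{7060} = - \frac{1}{47655}$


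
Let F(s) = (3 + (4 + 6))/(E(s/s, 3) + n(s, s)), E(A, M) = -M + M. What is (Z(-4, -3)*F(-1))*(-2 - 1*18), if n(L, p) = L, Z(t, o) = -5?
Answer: -1300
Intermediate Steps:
E(A, M) = 0
F(s) = 13/s (F(s) = (3 + (4 + 6))/(0 + s) = (3 + 10)/s = 13/s)
(Z(-4, -3)*F(-1))*(-2 - 1*18) = (-65/(-1))*(-2 - 1*18) = (-65*(-1))*(-2 - 18) = -5*(-13)*(-20) = 65*(-20) = -1300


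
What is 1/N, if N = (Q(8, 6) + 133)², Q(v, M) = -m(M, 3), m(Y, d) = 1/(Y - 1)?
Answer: 25/440896 ≈ 5.6703e-5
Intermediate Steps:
m(Y, d) = 1/(-1 + Y)
Q(v, M) = -1/(-1 + M)
N = 440896/25 (N = (-1/(-1 + 6) + 133)² = (-1/5 + 133)² = (-1*⅕ + 133)² = (-⅕ + 133)² = (664/5)² = 440896/25 ≈ 17636.)
1/N = 1/(440896/25) = 25/440896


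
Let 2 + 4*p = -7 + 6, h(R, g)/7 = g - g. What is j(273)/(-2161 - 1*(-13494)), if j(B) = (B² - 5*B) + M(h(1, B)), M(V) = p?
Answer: 292653/45332 ≈ 6.4558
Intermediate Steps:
h(R, g) = 0 (h(R, g) = 7*(g - g) = 7*0 = 0)
p = -¾ (p = -½ + (-7 + 6)/4 = -½ + (¼)*(-1) = -½ - ¼ = -¾ ≈ -0.75000)
M(V) = -¾
j(B) = -¾ + B² - 5*B (j(B) = (B² - 5*B) - ¾ = -¾ + B² - 5*B)
j(273)/(-2161 - 1*(-13494)) = (-¾ + 273² - 5*273)/(-2161 - 1*(-13494)) = (-¾ + 74529 - 1365)/(-2161 + 13494) = (292653/4)/11333 = (292653/4)*(1/11333) = 292653/45332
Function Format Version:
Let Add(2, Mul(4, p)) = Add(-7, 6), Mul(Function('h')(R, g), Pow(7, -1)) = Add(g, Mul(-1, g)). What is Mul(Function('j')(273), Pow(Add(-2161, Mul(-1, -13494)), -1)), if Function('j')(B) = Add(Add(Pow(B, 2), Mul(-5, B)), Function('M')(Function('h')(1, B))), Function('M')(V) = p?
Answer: Rational(292653, 45332) ≈ 6.4558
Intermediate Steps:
Function('h')(R, g) = 0 (Function('h')(R, g) = Mul(7, Add(g, Mul(-1, g))) = Mul(7, 0) = 0)
p = Rational(-3, 4) (p = Add(Rational(-1, 2), Mul(Rational(1, 4), Add(-7, 6))) = Add(Rational(-1, 2), Mul(Rational(1, 4), -1)) = Add(Rational(-1, 2), Rational(-1, 4)) = Rational(-3, 4) ≈ -0.75000)
Function('M')(V) = Rational(-3, 4)
Function('j')(B) = Add(Rational(-3, 4), Pow(B, 2), Mul(-5, B)) (Function('j')(B) = Add(Add(Pow(B, 2), Mul(-5, B)), Rational(-3, 4)) = Add(Rational(-3, 4), Pow(B, 2), Mul(-5, B)))
Mul(Function('j')(273), Pow(Add(-2161, Mul(-1, -13494)), -1)) = Mul(Add(Rational(-3, 4), Pow(273, 2), Mul(-5, 273)), Pow(Add(-2161, Mul(-1, -13494)), -1)) = Mul(Add(Rational(-3, 4), 74529, -1365), Pow(Add(-2161, 13494), -1)) = Mul(Rational(292653, 4), Pow(11333, -1)) = Mul(Rational(292653, 4), Rational(1, 11333)) = Rational(292653, 45332)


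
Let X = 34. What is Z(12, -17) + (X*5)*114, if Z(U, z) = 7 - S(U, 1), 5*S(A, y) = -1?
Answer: 96936/5 ≈ 19387.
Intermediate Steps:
S(A, y) = -⅕ (S(A, y) = (⅕)*(-1) = -⅕)
Z(U, z) = 36/5 (Z(U, z) = 7 - 1*(-⅕) = 7 + ⅕ = 36/5)
Z(12, -17) + (X*5)*114 = 36/5 + (34*5)*114 = 36/5 + 170*114 = 36/5 + 19380 = 96936/5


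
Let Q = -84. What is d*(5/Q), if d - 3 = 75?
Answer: -65/14 ≈ -4.6429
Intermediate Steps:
d = 78 (d = 3 + 75 = 78)
d*(5/Q) = 78*(5/(-84)) = 78*(5*(-1/84)) = 78*(-5/84) = -65/14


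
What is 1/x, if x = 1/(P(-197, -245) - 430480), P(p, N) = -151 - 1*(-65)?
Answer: -430566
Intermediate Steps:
P(p, N) = -86 (P(p, N) = -151 + 65 = -86)
x = -1/430566 (x = 1/(-86 - 430480) = 1/(-430566) = -1/430566 ≈ -2.3225e-6)
1/x = 1/(-1/430566) = -430566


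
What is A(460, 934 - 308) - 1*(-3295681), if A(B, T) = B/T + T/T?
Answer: 1031548696/313 ≈ 3.2957e+6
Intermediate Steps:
A(B, T) = 1 + B/T (A(B, T) = B/T + 1 = 1 + B/T)
A(460, 934 - 308) - 1*(-3295681) = (460 + (934 - 308))/(934 - 308) - 1*(-3295681) = (460 + 626)/626 + 3295681 = (1/626)*1086 + 3295681 = 543/313 + 3295681 = 1031548696/313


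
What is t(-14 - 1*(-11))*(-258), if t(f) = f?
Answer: 774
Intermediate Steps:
t(-14 - 1*(-11))*(-258) = (-14 - 1*(-11))*(-258) = (-14 + 11)*(-258) = -3*(-258) = 774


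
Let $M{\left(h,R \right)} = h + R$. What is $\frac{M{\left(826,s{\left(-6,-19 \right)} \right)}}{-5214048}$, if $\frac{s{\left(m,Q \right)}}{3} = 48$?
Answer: $- \frac{485}{2607024} \approx -0.00018604$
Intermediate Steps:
$s{\left(m,Q \right)} = 144$ ($s{\left(m,Q \right)} = 3 \cdot 48 = 144$)
$M{\left(h,R \right)} = R + h$
$\frac{M{\left(826,s{\left(-6,-19 \right)} \right)}}{-5214048} = \frac{144 + 826}{-5214048} = 970 \left(- \frac{1}{5214048}\right) = - \frac{485}{2607024}$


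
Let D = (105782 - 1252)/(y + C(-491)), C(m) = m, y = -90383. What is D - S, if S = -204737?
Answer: 9302582804/45437 ≈ 2.0474e+5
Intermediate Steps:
D = -52265/45437 (D = (105782 - 1252)/(-90383 - 491) = 104530/(-90874) = 104530*(-1/90874) = -52265/45437 ≈ -1.1503)
D - S = -52265/45437 - 1*(-204737) = -52265/45437 + 204737 = 9302582804/45437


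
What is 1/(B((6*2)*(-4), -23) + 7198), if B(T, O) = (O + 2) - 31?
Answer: 1/7146 ≈ 0.00013994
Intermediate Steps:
B(T, O) = -29 + O (B(T, O) = (2 + O) - 31 = -29 + O)
1/(B((6*2)*(-4), -23) + 7198) = 1/((-29 - 23) + 7198) = 1/(-52 + 7198) = 1/7146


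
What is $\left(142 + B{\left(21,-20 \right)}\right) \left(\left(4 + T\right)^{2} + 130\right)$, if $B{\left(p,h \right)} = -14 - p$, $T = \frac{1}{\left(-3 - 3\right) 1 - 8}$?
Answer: $\frac{3050035}{196} \approx 15561.0$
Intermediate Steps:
$T = - \frac{1}{14}$ ($T = \frac{1}{\left(-6\right) 1 - 8} = \frac{1}{-6 - 8} = \frac{1}{-14} = - \frac{1}{14} \approx -0.071429$)
$\left(142 + B{\left(21,-20 \right)}\right) \left(\left(4 + T\right)^{2} + 130\right) = \left(142 - 35\right) \left(\left(4 - \frac{1}{14}\right)^{2} + 130\right) = \left(142 - 35\right) \left(\left(\frac{55}{14}\right)^{2} + 130\right) = \left(142 - 35\right) \left(\frac{3025}{196} + 130\right) = 107 \cdot \frac{28505}{196} = \frac{3050035}{196}$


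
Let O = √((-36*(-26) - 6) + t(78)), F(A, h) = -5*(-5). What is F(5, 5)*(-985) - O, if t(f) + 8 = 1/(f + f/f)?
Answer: -24625 - 13*√34049/79 ≈ -24655.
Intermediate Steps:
F(A, h) = 25
t(f) = -8 + 1/(1 + f) (t(f) = -8 + 1/(f + f/f) = -8 + 1/(f + 1) = -8 + 1/(1 + f))
O = 13*√34049/79 (O = √((-36*(-26) - 6) + (-7 - 8*78)/(1 + 78)) = √((936 - 6) + (-7 - 624)/79) = √(930 + (1/79)*(-631)) = √(930 - 631/79) = √(72839/79) = 13*√34049/79 ≈ 30.365)
F(5, 5)*(-985) - O = 25*(-985) - 13*√34049/79 = -24625 - 13*√34049/79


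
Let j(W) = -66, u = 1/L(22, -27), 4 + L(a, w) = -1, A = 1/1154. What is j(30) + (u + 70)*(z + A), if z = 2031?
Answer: 163519331/1154 ≈ 1.4170e+5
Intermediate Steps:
A = 1/1154 ≈ 0.00086655
L(a, w) = -5 (L(a, w) = -4 - 1 = -5)
u = -⅕ (u = 1/(-5) = -⅕ ≈ -0.20000)
j(30) + (u + 70)*(z + A) = -66 + (-⅕ + 70)*(2031 + 1/1154) = -66 + (349/5)*(2343775/1154) = -66 + 163595495/1154 = 163519331/1154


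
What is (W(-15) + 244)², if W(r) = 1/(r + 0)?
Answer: 13388281/225 ≈ 59504.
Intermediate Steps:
W(r) = 1/r
(W(-15) + 244)² = (1/(-15) + 244)² = (-1/15 + 244)² = (3659/15)² = 13388281/225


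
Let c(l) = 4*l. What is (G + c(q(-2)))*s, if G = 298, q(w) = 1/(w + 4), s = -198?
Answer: -59400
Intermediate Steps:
q(w) = 1/(4 + w)
(G + c(q(-2)))*s = (298 + 4/(4 - 2))*(-198) = (298 + 4/2)*(-198) = (298 + 4*(½))*(-198) = (298 + 2)*(-198) = 300*(-198) = -59400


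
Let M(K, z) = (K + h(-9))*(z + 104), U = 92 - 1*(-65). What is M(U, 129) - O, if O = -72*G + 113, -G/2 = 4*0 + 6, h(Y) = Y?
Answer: 33507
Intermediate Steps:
U = 157 (U = 92 + 65 = 157)
G = -12 (G = -2*(4*0 + 6) = -2*(0 + 6) = -2*6 = -12)
M(K, z) = (-9 + K)*(104 + z) (M(K, z) = (K - 9)*(z + 104) = (-9 + K)*(104 + z))
O = 977 (O = -72*(-12) + 113 = 864 + 113 = 977)
M(U, 129) - O = (-936 - 9*129 + 104*157 + 157*129) - 1*977 = (-936 - 1161 + 16328 + 20253) - 977 = 34484 - 977 = 33507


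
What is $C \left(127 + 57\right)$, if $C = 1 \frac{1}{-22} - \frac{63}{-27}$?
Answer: $\frac{13892}{33} \approx 420.97$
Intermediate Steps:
$C = \frac{151}{66}$ ($C = 1 \left(- \frac{1}{22}\right) - - \frac{7}{3} = - \frac{1}{22} + \frac{7}{3} = \frac{151}{66} \approx 2.2879$)
$C \left(127 + 57\right) = \frac{151 \left(127 + 57\right)}{66} = \frac{151}{66} \cdot 184 = \frac{13892}{33}$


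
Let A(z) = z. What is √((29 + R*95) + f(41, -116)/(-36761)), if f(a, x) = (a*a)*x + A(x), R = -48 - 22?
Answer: I*√8940255679909/36761 ≈ 81.337*I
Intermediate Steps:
R = -70
f(a, x) = x + x*a² (f(a, x) = (a*a)*x + x = a²*x + x = x*a² + x = x + x*a²)
√((29 + R*95) + f(41, -116)/(-36761)) = √((29 - 70*95) - 116*(1 + 41²)/(-36761)) = √((29 - 6650) - 116*(1 + 1681)*(-1/36761)) = √(-6621 - 116*1682*(-1/36761)) = √(-6621 - 195112*(-1/36761)) = √(-6621 + 195112/36761) = √(-243199469/36761) = I*√8940255679909/36761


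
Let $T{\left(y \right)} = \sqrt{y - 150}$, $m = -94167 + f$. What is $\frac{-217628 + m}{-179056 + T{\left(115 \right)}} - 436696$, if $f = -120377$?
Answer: $- \frac{14000855419181384}{32061051171} + \frac{432172 i \sqrt{35}}{32061051171} \approx -4.3669 \cdot 10^{5} + 7.9747 \cdot 10^{-5} i$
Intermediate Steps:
$m = -214544$ ($m = -94167 - 120377 = -214544$)
$T{\left(y \right)} = \sqrt{-150 + y}$
$\frac{-217628 + m}{-179056 + T{\left(115 \right)}} - 436696 = \frac{-217628 - 214544}{-179056 + \sqrt{-150 + 115}} - 436696 = - \frac{432172}{-179056 + \sqrt{-35}} - 436696 = - \frac{432172}{-179056 + i \sqrt{35}} - 436696 = -436696 - \frac{432172}{-179056 + i \sqrt{35}}$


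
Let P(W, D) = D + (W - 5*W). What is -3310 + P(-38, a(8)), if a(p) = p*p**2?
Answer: -2646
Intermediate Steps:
a(p) = p**3
P(W, D) = D - 4*W
-3310 + P(-38, a(8)) = -3310 + (8**3 - 4*(-38)) = -3310 + (512 + 152) = -3310 + 664 = -2646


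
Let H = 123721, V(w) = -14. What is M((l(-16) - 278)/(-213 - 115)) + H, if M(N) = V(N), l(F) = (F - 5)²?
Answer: 123707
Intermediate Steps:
l(F) = (-5 + F)²
M(N) = -14
M((l(-16) - 278)/(-213 - 115)) + H = -14 + 123721 = 123707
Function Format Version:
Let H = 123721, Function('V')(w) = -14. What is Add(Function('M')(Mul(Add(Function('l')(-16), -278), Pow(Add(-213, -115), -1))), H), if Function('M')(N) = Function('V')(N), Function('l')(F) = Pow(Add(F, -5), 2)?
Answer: 123707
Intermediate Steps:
Function('l')(F) = Pow(Add(-5, F), 2)
Function('M')(N) = -14
Add(Function('M')(Mul(Add(Function('l')(-16), -278), Pow(Add(-213, -115), -1))), H) = Add(-14, 123721) = 123707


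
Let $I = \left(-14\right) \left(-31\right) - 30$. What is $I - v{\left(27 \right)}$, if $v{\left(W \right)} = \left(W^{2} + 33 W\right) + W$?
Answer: $-1243$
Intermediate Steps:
$I = 404$ ($I = 434 - 30 = 404$)
$v{\left(W \right)} = W^{2} + 34 W$
$I - v{\left(27 \right)} = 404 - 27 \left(34 + 27\right) = 404 - 27 \cdot 61 = 404 - 1647 = -1243$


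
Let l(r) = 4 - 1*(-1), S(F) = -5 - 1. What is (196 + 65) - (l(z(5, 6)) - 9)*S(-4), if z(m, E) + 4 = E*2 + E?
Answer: 237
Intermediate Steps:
z(m, E) = -4 + 3*E (z(m, E) = -4 + (E*2 + E) = -4 + (2*E + E) = -4 + 3*E)
S(F) = -6
l(r) = 5 (l(r) = 4 + 1 = 5)
(196 + 65) - (l(z(5, 6)) - 9)*S(-4) = (196 + 65) - (5 - 9)*(-6) = 261 - (-4)*(-6) = 261 - 1*24 = 261 - 24 = 237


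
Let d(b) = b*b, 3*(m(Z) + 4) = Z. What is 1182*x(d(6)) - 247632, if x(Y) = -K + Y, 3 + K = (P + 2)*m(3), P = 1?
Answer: -190896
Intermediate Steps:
m(Z) = -4 + Z/3
d(b) = b²
K = -12 (K = -3 + (1 + 2)*(-4 + (⅓)*3) = -3 + 3*(-4 + 1) = -3 + 3*(-3) = -3 - 9 = -12)
x(Y) = 12 + Y (x(Y) = -1*(-12) + Y = 12 + Y)
1182*x(d(6)) - 247632 = 1182*(12 + 6²) - 247632 = 1182*(12 + 36) - 247632 = 1182*48 - 247632 = 56736 - 247632 = -190896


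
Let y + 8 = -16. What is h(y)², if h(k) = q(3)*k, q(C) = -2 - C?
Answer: 14400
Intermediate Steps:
y = -24 (y = -8 - 16 = -24)
h(k) = -5*k (h(k) = (-2 - 1*3)*k = (-2 - 3)*k = -5*k)
h(y)² = (-5*(-24))² = 120² = 14400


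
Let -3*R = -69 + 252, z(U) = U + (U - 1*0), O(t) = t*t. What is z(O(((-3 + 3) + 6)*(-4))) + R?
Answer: 1091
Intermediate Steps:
O(t) = t²
z(U) = 2*U (z(U) = U + (U + 0) = U + U = 2*U)
R = -61 (R = -(-69 + 252)/3 = -⅓*183 = -61)
z(O(((-3 + 3) + 6)*(-4))) + R = 2*(((-3 + 3) + 6)*(-4))² - 61 = 2*((0 + 6)*(-4))² - 61 = 2*(6*(-4))² - 61 = 2*(-24)² - 61 = 2*576 - 61 = 1152 - 61 = 1091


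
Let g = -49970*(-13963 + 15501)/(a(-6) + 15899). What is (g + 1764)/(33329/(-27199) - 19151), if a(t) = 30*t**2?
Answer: 637856042948/4422362038531 ≈ 0.14423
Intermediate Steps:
g = -76853860/16979 (g = -49970*(-13963 + 15501)/(30*(-6)**2 + 15899) = -49970*1538/(30*36 + 15899) = -49970*1538/(1080 + 15899) = -49970/(16979*(1/1538)) = -49970/16979/1538 = -49970*1538/16979 = -76853860/16979 ≈ -4526.4)
(g + 1764)/(33329/(-27199) - 19151) = (-76853860/16979 + 1764)/(33329/(-27199) - 19151) = -46902904/(16979*(33329*(-1/27199) - 19151)) = -46902904/(16979*(-33329/27199 - 19151)) = -46902904/(16979*(-520921378/27199)) = -46902904/16979*(-27199/520921378) = 637856042948/4422362038531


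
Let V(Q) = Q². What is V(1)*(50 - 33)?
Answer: 17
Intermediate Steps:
V(1)*(50 - 33) = 1²*(50 - 33) = 1*17 = 17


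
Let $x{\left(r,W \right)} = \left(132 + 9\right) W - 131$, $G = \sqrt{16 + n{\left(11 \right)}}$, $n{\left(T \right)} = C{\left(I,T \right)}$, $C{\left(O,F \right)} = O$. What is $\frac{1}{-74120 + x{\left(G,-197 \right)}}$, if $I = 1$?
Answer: $- \frac{1}{102028} \approx -9.8012 \cdot 10^{-6}$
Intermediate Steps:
$n{\left(T \right)} = 1$
$G = \sqrt{17}$ ($G = \sqrt{16 + 1} = \sqrt{17} \approx 4.1231$)
$x{\left(r,W \right)} = -131 + 141 W$ ($x{\left(r,W \right)} = 141 W - 131 = -131 + 141 W$)
$\frac{1}{-74120 + x{\left(G,-197 \right)}} = \frac{1}{-74120 + \left(-131 + 141 \left(-197\right)\right)} = \frac{1}{-74120 - 27908} = \frac{1}{-102028} = - \frac{1}{102028}$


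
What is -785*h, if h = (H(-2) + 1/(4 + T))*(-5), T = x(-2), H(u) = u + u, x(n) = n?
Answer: -27475/2 ≈ -13738.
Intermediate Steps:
H(u) = 2*u
T = -2
h = 35/2 (h = (2*(-2) + 1/(4 - 2))*(-5) = (-4 + 1/2)*(-5) = (-4 + ½)*(-5) = -7/2*(-5) = 35/2 ≈ 17.500)
-785*h = -785*35/2 = -27475/2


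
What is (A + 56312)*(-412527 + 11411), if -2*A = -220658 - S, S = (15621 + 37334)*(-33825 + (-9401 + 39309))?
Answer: 41533847630774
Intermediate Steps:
S = -207424735 (S = 52955*(-33825 + 29908) = 52955*(-3917) = -207424735)
A = -207204077/2 (A = -(-220658 - 1*(-207424735))/2 = -(-220658 + 207424735)/2 = -½*207204077 = -207204077/2 ≈ -1.0360e+8)
(A + 56312)*(-412527 + 11411) = (-207204077/2 + 56312)*(-412527 + 11411) = -207091453/2*(-401116) = 41533847630774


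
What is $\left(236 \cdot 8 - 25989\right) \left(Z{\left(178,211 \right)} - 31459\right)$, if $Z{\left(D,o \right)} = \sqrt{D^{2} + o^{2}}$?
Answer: $758193359 - 24101 \sqrt{76205} \approx 7.5154 \cdot 10^{8}$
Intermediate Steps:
$\left(236 \cdot 8 - 25989\right) \left(Z{\left(178,211 \right)} - 31459\right) = \left(236 \cdot 8 - 25989\right) \left(\sqrt{178^{2} + 211^{2}} - 31459\right) = \left(1888 - 25989\right) \left(\sqrt{31684 + 44521} - 31459\right) = - 24101 \left(\sqrt{76205} - 31459\right) = - 24101 \left(-31459 + \sqrt{76205}\right) = 758193359 - 24101 \sqrt{76205}$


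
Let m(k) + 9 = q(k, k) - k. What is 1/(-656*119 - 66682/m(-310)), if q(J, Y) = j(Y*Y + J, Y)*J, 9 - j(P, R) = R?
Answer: -98589/7696185014 ≈ -1.2810e-5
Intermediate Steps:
j(P, R) = 9 - R
q(J, Y) = J*(9 - Y) (q(J, Y) = (9 - Y)*J = J*(9 - Y))
m(k) = -9 - k + k*(9 - k) (m(k) = -9 + (k*(9 - k) - k) = -9 + (-k + k*(9 - k)) = -9 - k + k*(9 - k))
1/(-656*119 - 66682/m(-310)) = 1/(-656*119 - 66682/(-9 - 1*(-310)**2 + 8*(-310))) = 1/(-78064 - 66682/(-9 - 1*96100 - 2480)) = 1/(-78064 - 66682/(-9 - 96100 - 2480)) = 1/(-78064 - 66682/(-98589)) = 1/(-78064 - 66682*(-1/98589)) = 1/(-78064 + 66682/98589) = 1/(-7696185014/98589) = -98589/7696185014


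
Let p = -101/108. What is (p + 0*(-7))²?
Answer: 10201/11664 ≈ 0.87457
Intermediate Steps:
p = -101/108 (p = -101*1/108 = -101/108 ≈ -0.93519)
(p + 0*(-7))² = (-101/108 + 0*(-7))² = (-101/108 + 0)² = (-101/108)² = 10201/11664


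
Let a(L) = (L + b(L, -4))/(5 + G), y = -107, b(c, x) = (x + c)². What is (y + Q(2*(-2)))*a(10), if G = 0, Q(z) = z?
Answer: -5106/5 ≈ -1021.2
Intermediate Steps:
b(c, x) = (c + x)²
a(L) = L/5 + (-4 + L)²/5 (a(L) = (L + (L - 4)²)/(5 + 0) = (L + (-4 + L)²)/5 = (L + (-4 + L)²)*(⅕) = L/5 + (-4 + L)²/5)
(y + Q(2*(-2)))*a(10) = (-107 + 2*(-2))*((⅕)*10 + (-4 + 10)²/5) = (-107 - 4)*(2 + (⅕)*6²) = -111*(2 + (⅕)*36) = -111*(2 + 36/5) = -111*46/5 = -5106/5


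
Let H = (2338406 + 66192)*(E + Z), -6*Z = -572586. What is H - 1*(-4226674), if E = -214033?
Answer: -285185905322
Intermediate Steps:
Z = 95431 (Z = -⅙*(-572586) = 95431)
H = -285190131996 (H = (2338406 + 66192)*(-214033 + 95431) = 2404598*(-118602) = -285190131996)
H - 1*(-4226674) = -285190131996 - 1*(-4226674) = -285190131996 + 4226674 = -285185905322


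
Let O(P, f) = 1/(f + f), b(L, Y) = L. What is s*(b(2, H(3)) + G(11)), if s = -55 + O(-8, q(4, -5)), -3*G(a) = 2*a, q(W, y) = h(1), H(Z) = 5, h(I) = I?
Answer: 872/3 ≈ 290.67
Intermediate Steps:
q(W, y) = 1
O(P, f) = 1/(2*f)
G(a) = -2*a/3
s = -109/2 (s = -55 + (½)/1 = -55 + (½)*1 = -55 + ½ = -109/2 ≈ -54.500)
s*(b(2, H(3)) + G(11)) = -109*(2 - ⅔*11)/2 = -109*(2 - 22/3)/2 = -109/2*(-16/3) = 872/3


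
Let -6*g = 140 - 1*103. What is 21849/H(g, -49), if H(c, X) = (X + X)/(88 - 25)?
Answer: -196641/14 ≈ -14046.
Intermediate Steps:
g = -37/6 (g = -(140 - 1*103)/6 = -(140 - 103)/6 = -⅙*37 = -37/6 ≈ -6.1667)
H(c, X) = 2*X/63 (H(c, X) = (2*X)/63 = (2*X)*(1/63) = 2*X/63)
21849/H(g, -49) = 21849/(((2/63)*(-49))) = 21849/(-14/9) = 21849*(-9/14) = -196641/14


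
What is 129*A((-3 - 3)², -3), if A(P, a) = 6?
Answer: 774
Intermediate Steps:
129*A((-3 - 3)², -3) = 129*6 = 774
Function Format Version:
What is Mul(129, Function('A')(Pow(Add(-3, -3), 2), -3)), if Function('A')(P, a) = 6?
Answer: 774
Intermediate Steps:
Mul(129, Function('A')(Pow(Add(-3, -3), 2), -3)) = Mul(129, 6) = 774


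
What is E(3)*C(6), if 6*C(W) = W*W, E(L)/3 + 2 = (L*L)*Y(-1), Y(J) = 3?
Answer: 450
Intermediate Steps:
E(L) = -6 + 9*L² (E(L) = -6 + 3*((L*L)*3) = -6 + 3*(L²*3) = -6 + 3*(3*L²) = -6 + 9*L²)
C(W) = W²/6 (C(W) = (W*W)/6 = W²/6)
E(3)*C(6) = (-6 + 9*3²)*((⅙)*6²) = (-6 + 9*9)*((⅙)*36) = (-6 + 81)*6 = 75*6 = 450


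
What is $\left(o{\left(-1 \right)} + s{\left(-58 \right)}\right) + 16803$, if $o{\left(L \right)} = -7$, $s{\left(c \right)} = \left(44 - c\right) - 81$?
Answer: $16817$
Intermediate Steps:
$s{\left(c \right)} = -37 - c$ ($s{\left(c \right)} = \left(44 - c\right) - 81 = -37 - c$)
$\left(o{\left(-1 \right)} + s{\left(-58 \right)}\right) + 16803 = \left(-7 - -21\right) + 16803 = \left(-7 + \left(-37 + 58\right)\right) + 16803 = \left(-7 + 21\right) + 16803 = 14 + 16803 = 16817$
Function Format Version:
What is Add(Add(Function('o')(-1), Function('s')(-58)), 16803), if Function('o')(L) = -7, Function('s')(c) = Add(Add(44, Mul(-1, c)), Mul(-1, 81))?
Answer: 16817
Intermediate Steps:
Function('s')(c) = Add(-37, Mul(-1, c)) (Function('s')(c) = Add(Add(44, Mul(-1, c)), -81) = Add(-37, Mul(-1, c)))
Add(Add(Function('o')(-1), Function('s')(-58)), 16803) = Add(Add(-7, Add(-37, Mul(-1, -58))), 16803) = Add(Add(-7, Add(-37, 58)), 16803) = Add(Add(-7, 21), 16803) = Add(14, 16803) = 16817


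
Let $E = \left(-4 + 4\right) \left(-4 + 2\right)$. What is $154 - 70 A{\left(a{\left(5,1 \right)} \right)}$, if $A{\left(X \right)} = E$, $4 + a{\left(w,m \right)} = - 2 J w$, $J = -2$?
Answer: $154$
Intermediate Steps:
$E = 0$ ($E = 0 \left(-2\right) = 0$)
$a{\left(w,m \right)} = -4 + 4 w$ ($a{\left(w,m \right)} = -4 + \left(-2\right) \left(-2\right) w = -4 + 4 w$)
$A{\left(X \right)} = 0$
$154 - 70 A{\left(a{\left(5,1 \right)} \right)} = 154 - 0 = 154 + 0 = 154$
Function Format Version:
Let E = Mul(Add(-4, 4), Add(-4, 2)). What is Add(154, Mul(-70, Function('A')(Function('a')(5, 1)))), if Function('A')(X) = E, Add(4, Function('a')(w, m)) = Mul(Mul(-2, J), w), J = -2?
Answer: 154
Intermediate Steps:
E = 0 (E = Mul(0, -2) = 0)
Function('a')(w, m) = Add(-4, Mul(4, w)) (Function('a')(w, m) = Add(-4, Mul(Mul(-2, -2), w)) = Add(-4, Mul(4, w)))
Function('A')(X) = 0
Add(154, Mul(-70, Function('A')(Function('a')(5, 1)))) = Add(154, Mul(-70, 0)) = Add(154, 0) = 154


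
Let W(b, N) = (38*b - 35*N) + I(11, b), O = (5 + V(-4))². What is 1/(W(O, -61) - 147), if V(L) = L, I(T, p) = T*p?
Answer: 1/2037 ≈ 0.00049092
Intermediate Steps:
O = 1 (O = (5 - 4)² = 1² = 1)
W(b, N) = -35*N + 49*b (W(b, N) = (38*b - 35*N) + 11*b = (-35*N + 38*b) + 11*b = -35*N + 49*b)
1/(W(O, -61) - 147) = 1/((-35*(-61) + 49*1) - 147) = 1/((2135 + 49) - 147) = 1/(2184 - 147) = 1/2037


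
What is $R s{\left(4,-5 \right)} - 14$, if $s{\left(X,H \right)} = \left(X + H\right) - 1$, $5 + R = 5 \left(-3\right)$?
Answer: $26$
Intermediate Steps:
$R = -20$ ($R = -5 + 5 \left(-3\right) = -5 - 15 = -20$)
$s{\left(X,H \right)} = -1 + H + X$ ($s{\left(X,H \right)} = \left(H + X\right) - 1 = -1 + H + X$)
$R s{\left(4,-5 \right)} - 14 = - 20 \left(-1 - 5 + 4\right) - 14 = \left(-20\right) \left(-2\right) - 14 = 40 - 14 = 26$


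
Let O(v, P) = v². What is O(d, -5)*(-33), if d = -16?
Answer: -8448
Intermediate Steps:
O(d, -5)*(-33) = (-16)²*(-33) = 256*(-33) = -8448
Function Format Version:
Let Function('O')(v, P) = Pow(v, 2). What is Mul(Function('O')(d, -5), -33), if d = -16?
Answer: -8448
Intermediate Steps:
Mul(Function('O')(d, -5), -33) = Mul(Pow(-16, 2), -33) = Mul(256, -33) = -8448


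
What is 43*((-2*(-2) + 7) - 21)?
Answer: -430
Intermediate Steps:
43*((-2*(-2) + 7) - 21) = 43*((4 + 7) - 21) = 43*(11 - 21) = 43*(-10) = -430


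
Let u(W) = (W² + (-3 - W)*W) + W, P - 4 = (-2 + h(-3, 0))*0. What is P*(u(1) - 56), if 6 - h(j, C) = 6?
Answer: -232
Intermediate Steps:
h(j, C) = 0 (h(j, C) = 6 - 1*6 = 6 - 6 = 0)
P = 4 (P = 4 + (-2 + 0)*0 = 4 - 2*0 = 4 + 0 = 4)
u(W) = W + W² + W*(-3 - W) (u(W) = (W² + W*(-3 - W)) + W = W + W² + W*(-3 - W))
P*(u(1) - 56) = 4*(-2*1 - 56) = 4*(-2 - 56) = 4*(-58) = -232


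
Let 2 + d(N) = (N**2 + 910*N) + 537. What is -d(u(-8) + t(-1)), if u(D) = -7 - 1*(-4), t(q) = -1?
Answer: 3089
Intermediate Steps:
u(D) = -3 (u(D) = -7 + 4 = -3)
d(N) = 535 + N**2 + 910*N (d(N) = -2 + ((N**2 + 910*N) + 537) = -2 + (537 + N**2 + 910*N) = 535 + N**2 + 910*N)
-d(u(-8) + t(-1)) = -(535 + (-3 - 1)**2 + 910*(-3 - 1)) = -(535 + (-4)**2 + 910*(-4)) = -(535 + 16 - 3640) = -1*(-3089) = 3089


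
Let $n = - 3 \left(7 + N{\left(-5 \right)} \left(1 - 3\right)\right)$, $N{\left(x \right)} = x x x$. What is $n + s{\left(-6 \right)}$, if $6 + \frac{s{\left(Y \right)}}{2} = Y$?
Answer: $-795$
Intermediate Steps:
$N{\left(x \right)} = x^{3}$ ($N{\left(x \right)} = x^{2} x = x^{3}$)
$s{\left(Y \right)} = -12 + 2 Y$
$n = -771$ ($n = - 3 \left(7 + \left(-5\right)^{3} \left(1 - 3\right)\right) = - 3 \left(7 - -250\right) = - 3 \left(7 + 250\right) = \left(-3\right) 257 = -771$)
$n + s{\left(-6 \right)} = -771 + \left(-12 + 2 \left(-6\right)\right) = -771 - 24 = -795$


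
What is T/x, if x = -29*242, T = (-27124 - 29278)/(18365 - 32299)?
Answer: -28201/48894406 ≈ -0.00057677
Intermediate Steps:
T = 28201/6967 (T = -56402/(-13934) = -56402*(-1/13934) = 28201/6967 ≈ 4.0478)
x = -7018
T/x = (28201/6967)/(-7018) = (28201/6967)*(-1/7018) = -28201/48894406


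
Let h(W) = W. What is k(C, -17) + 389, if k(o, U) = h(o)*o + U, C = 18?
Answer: 696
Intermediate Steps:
k(o, U) = U + o² (k(o, U) = o*o + U = o² + U = U + o²)
k(C, -17) + 389 = (-17 + 18²) + 389 = (-17 + 324) + 389 = 307 + 389 = 696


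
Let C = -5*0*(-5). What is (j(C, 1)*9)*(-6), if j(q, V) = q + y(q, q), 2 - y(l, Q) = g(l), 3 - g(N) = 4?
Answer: -162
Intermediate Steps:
g(N) = -1 (g(N) = 3 - 1*4 = 3 - 4 = -1)
y(l, Q) = 3 (y(l, Q) = 2 - 1*(-1) = 2 + 1 = 3)
C = 0 (C = 0*(-5) = 0)
j(q, V) = 3 + q (j(q, V) = q + 3 = 3 + q)
(j(C, 1)*9)*(-6) = ((3 + 0)*9)*(-6) = (3*9)*(-6) = 27*(-6) = -162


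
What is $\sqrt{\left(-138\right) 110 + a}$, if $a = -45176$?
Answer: $2 i \sqrt{15089} \approx 245.67 i$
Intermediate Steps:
$\sqrt{\left(-138\right) 110 + a} = \sqrt{\left(-138\right) 110 - 45176} = \sqrt{-15180 - 45176} = \sqrt{-60356} = 2 i \sqrt{15089}$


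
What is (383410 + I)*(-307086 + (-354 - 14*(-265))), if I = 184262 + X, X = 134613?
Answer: -213305023050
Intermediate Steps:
I = 318875 (I = 184262 + 134613 = 318875)
(383410 + I)*(-307086 + (-354 - 14*(-265))) = (383410 + 318875)*(-307086 + (-354 - 14*(-265))) = 702285*(-307086 + (-354 + 3710)) = 702285*(-307086 + 3356) = 702285*(-303730) = -213305023050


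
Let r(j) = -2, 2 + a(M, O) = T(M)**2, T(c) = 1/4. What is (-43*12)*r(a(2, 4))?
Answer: 1032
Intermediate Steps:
T(c) = 1/4
a(M, O) = -31/16 (a(M, O) = -2 + (1/4)**2 = -2 + 1/16 = -31/16)
(-43*12)*r(a(2, 4)) = -43*12*(-2) = -516*(-2) = 1032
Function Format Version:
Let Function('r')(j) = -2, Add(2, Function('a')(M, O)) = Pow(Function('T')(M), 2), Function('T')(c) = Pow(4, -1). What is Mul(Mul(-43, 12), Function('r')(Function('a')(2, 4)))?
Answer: 1032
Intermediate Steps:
Function('T')(c) = Rational(1, 4)
Function('a')(M, O) = Rational(-31, 16) (Function('a')(M, O) = Add(-2, Pow(Rational(1, 4), 2)) = Add(-2, Rational(1, 16)) = Rational(-31, 16))
Mul(Mul(-43, 12), Function('r')(Function('a')(2, 4))) = Mul(Mul(-43, 12), -2) = Mul(-516, -2) = 1032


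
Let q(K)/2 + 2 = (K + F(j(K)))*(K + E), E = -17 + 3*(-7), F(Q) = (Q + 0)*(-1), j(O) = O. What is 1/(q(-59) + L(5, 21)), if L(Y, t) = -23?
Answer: -1/27 ≈ -0.037037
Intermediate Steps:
F(Q) = -Q (F(Q) = Q*(-1) = -Q)
E = -38 (E = -17 - 21 = -38)
q(K) = -4 (q(K) = -4 + 2*((K - K)*(K - 38)) = -4 + 2*(0*(-38 + K)) = -4 + 2*0 = -4 + 0 = -4)
1/(q(-59) + L(5, 21)) = 1/(-4 - 23) = 1/(-27) = -1/27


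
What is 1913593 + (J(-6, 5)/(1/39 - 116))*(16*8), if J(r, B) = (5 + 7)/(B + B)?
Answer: 43275875743/22615 ≈ 1.9136e+6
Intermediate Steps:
J(r, B) = 6/B (J(r, B) = 12/((2*B)) = 12*(1/(2*B)) = 6/B)
1913593 + (J(-6, 5)/(1/39 - 116))*(16*8) = 1913593 + ((6/5)/(1/39 - 116))*(16*8) = 1913593 + ((6*(1/5))/(1/39 - 116))*128 = 1913593 + ((6/5)/(-4523/39))*128 = 1913593 - 39/4523*6/5*128 = 1913593 - 234/22615*128 = 1913593 - 29952/22615 = 43275875743/22615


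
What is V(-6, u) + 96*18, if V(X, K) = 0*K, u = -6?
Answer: 1728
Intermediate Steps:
V(X, K) = 0
V(-6, u) + 96*18 = 0 + 96*18 = 0 + 1728 = 1728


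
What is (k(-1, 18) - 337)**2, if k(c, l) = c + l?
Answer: 102400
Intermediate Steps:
(k(-1, 18) - 337)**2 = ((-1 + 18) - 337)**2 = (17 - 337)**2 = (-320)**2 = 102400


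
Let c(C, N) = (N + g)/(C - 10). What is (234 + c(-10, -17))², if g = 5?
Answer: 1375929/25 ≈ 55037.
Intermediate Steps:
c(C, N) = (5 + N)/(-10 + C) (c(C, N) = (N + 5)/(C - 10) = (5 + N)/(-10 + C))
(234 + c(-10, -17))² = (234 + (5 - 17)/(-10 - 10))² = (234 - 12/(-20))² = (234 - 1/20*(-12))² = (234 + ⅗)² = (1173/5)² = 1375929/25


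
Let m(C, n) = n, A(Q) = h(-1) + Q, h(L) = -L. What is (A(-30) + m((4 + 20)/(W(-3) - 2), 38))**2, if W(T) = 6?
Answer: 81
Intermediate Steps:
A(Q) = 1 + Q (A(Q) = -1*(-1) + Q = 1 + Q)
(A(-30) + m((4 + 20)/(W(-3) - 2), 38))**2 = ((1 - 30) + 38)**2 = (-29 + 38)**2 = 9**2 = 81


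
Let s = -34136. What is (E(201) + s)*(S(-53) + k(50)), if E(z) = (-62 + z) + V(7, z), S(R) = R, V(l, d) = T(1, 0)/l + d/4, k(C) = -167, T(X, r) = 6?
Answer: 52276675/7 ≈ 7.4681e+6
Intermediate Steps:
V(l, d) = 6/l + d/4
E(z) = -428/7 + 5*z/4 (E(z) = (-62 + z) + (6/7 + z/4) = -428/7 + 5*z/4)
(E(201) + s)*(S(-53) + k(50)) = ((-428/7 + (5/4)*201) - 34136)*(-53 - 167) = ((-428/7 + 1005/4) - 34136)*(-220) = (5323/28 - 34136)*(-220) = -950485/28*(-220) = 52276675/7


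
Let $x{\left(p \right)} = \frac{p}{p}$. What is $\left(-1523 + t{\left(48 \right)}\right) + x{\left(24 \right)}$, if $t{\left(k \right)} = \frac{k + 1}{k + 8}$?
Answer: $- \frac{12169}{8} \approx -1521.1$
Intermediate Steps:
$x{\left(p \right)} = 1$
$t{\left(k \right)} = \frac{1 + k}{8 + k}$
$\left(-1523 + t{\left(48 \right)}\right) + x{\left(24 \right)} = \left(-1523 + \frac{1 + 48}{8 + 48}\right) + 1 = \left(-1523 + \frac{1}{56} \cdot 49\right) + 1 = \left(-1523 + \frac{7}{8}\right) + 1 = - \frac{12177}{8} + 1 = - \frac{12169}{8}$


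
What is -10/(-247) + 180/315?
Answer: 1058/1729 ≈ 0.61191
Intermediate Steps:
-10/(-247) + 180/315 = -10*(-1/247) + 180*(1/315) = 10/247 + 4/7 = 1058/1729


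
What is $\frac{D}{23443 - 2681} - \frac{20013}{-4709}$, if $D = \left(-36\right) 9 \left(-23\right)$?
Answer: $\frac{225300687}{48884129} \approx 4.6089$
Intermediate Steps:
$D = 7452$ ($D = \left(-324\right) \left(-23\right) = 7452$)
$\frac{D}{23443 - 2681} - \frac{20013}{-4709} = \frac{7452}{23443 - 2681} - \frac{20013}{-4709} = \frac{7452}{23443 - 2681} - - \frac{20013}{4709} = \frac{7452}{20762} + \frac{20013}{4709} = 7452 \cdot \frac{1}{20762} + \frac{20013}{4709} = \frac{3726}{10381} + \frac{20013}{4709} = \frac{225300687}{48884129}$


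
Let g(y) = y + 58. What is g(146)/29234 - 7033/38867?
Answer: -98836927/568118939 ≈ -0.17397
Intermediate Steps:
g(y) = 58 + y
g(146)/29234 - 7033/38867 = (58 + 146)/29234 - 7033/38867 = 204*(1/29234) - 7033*1/38867 = 102/14617 - 7033/38867 = -98836927/568118939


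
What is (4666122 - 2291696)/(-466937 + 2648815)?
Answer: 1187213/1090939 ≈ 1.0882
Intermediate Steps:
(4666122 - 2291696)/(-466937 + 2648815) = 2374426/2181878 = 2374426*(1/2181878) = 1187213/1090939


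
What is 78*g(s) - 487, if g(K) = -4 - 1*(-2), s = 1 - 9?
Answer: -643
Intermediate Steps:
s = -8
g(K) = -2 (g(K) = -4 + 2 = -2)
78*g(s) - 487 = 78*(-2) - 487 = -156 - 487 = -643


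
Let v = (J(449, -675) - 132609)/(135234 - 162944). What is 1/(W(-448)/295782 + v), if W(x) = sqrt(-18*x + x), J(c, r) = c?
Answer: 7151580378633618/34108728228911431 - 1135572317931*sqrt(119)/955044390409520068 ≈ 0.20966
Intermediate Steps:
W(x) = sqrt(17)*sqrt(-x) (W(x) = sqrt(-17*x) = sqrt(17)*sqrt(-x))
v = 13216/2771 (v = (449 - 132609)/(135234 - 162944) = -132160/(-27710) = -132160*(-1/27710) = 13216/2771 ≈ 4.7694)
1/(W(-448)/295782 + v) = 1/((sqrt(17)*sqrt(-1*(-448)))/295782 + 13216/2771) = 1/((sqrt(17)*sqrt(448))*(1/295782) + 13216/2771) = 1/((sqrt(17)*(8*sqrt(7)))*(1/295782) + 13216/2771) = 1/((8*sqrt(119))*(1/295782) + 13216/2771) = 1/(4*sqrt(119)/147891 + 13216/2771) = 1/(13216/2771 + 4*sqrt(119)/147891)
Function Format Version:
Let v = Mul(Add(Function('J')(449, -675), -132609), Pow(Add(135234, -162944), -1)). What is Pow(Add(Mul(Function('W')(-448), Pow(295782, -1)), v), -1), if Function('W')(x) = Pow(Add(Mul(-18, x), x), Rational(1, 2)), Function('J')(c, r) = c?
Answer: Add(Rational(7151580378633618, 34108728228911431), Mul(Rational(-1135572317931, 955044390409520068), Pow(119, Rational(1, 2)))) ≈ 0.20966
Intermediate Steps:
Function('W')(x) = Mul(Pow(17, Rational(1, 2)), Pow(Mul(-1, x), Rational(1, 2))) (Function('W')(x) = Pow(Mul(-17, x), Rational(1, 2)) = Mul(Pow(17, Rational(1, 2)), Pow(Mul(-1, x), Rational(1, 2))))
v = Rational(13216, 2771) (v = Mul(Add(449, -132609), Pow(Add(135234, -162944), -1)) = Mul(-132160, Pow(-27710, -1)) = Mul(-132160, Rational(-1, 27710)) = Rational(13216, 2771) ≈ 4.7694)
Pow(Add(Mul(Function('W')(-448), Pow(295782, -1)), v), -1) = Pow(Add(Mul(Mul(Pow(17, Rational(1, 2)), Pow(Mul(-1, -448), Rational(1, 2))), Pow(295782, -1)), Rational(13216, 2771)), -1) = Pow(Add(Mul(Mul(Pow(17, Rational(1, 2)), Pow(448, Rational(1, 2))), Rational(1, 295782)), Rational(13216, 2771)), -1) = Pow(Add(Mul(Mul(Pow(17, Rational(1, 2)), Mul(8, Pow(7, Rational(1, 2)))), Rational(1, 295782)), Rational(13216, 2771)), -1) = Pow(Add(Mul(Mul(8, Pow(119, Rational(1, 2))), Rational(1, 295782)), Rational(13216, 2771)), -1) = Pow(Add(Mul(Rational(4, 147891), Pow(119, Rational(1, 2))), Rational(13216, 2771)), -1) = Pow(Add(Rational(13216, 2771), Mul(Rational(4, 147891), Pow(119, Rational(1, 2)))), -1)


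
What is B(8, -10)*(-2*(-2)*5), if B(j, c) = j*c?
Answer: -1600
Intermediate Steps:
B(j, c) = c*j
B(8, -10)*(-2*(-2)*5) = (-10*8)*(-2*(-2)*5) = -320*5 = -80*20 = -1600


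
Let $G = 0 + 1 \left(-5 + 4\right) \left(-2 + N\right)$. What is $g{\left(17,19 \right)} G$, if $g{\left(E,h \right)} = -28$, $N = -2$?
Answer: $-112$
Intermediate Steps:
$G = 4$ ($G = 0 + 1 \left(-5 + 4\right) \left(-2 - 2\right) = 0 + 1 \left(\left(-1\right) \left(-4\right)\right) = 0 + 1 \cdot 4 = 0 + 4 = 4$)
$g{\left(17,19 \right)} G = \left(-28\right) 4 = -112$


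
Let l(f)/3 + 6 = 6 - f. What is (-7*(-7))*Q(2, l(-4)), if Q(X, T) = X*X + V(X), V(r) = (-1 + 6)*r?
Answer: 686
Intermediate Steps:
l(f) = -3*f (l(f) = -18 + 3*(6 - f) = -18 + (18 - 3*f) = -3*f)
V(r) = 5*r
Q(X, T) = X**2 + 5*X (Q(X, T) = X*X + 5*X = X**2 + 5*X)
(-7*(-7))*Q(2, l(-4)) = (-7*(-7))*(2*(5 + 2)) = 49*(2*7) = 49*14 = 686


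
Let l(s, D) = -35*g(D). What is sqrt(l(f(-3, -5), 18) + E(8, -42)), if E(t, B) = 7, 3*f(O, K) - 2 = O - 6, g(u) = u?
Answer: I*sqrt(623) ≈ 24.96*I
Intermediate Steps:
f(O, K) = -4/3 + O/3 (f(O, K) = 2/3 + (O - 6)/3 = 2/3 + (-6 + O)/3 = 2/3 + (-2 + O/3) = -4/3 + O/3)
l(s, D) = -35*D
sqrt(l(f(-3, -5), 18) + E(8, -42)) = sqrt(-35*18 + 7) = sqrt(-630 + 7) = sqrt(-623) = I*sqrt(623)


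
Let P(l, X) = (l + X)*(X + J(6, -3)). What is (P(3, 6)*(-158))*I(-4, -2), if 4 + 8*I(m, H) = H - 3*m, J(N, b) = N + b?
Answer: -19197/2 ≈ -9598.5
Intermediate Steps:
I(m, H) = -½ - 3*m/8 + H/8 (I(m, H) = -½ + (H - 3*m)/8 = -½ + (-3*m/8 + H/8) = -½ - 3*m/8 + H/8)
P(l, X) = (3 + X)*(X + l) (P(l, X) = (l + X)*(X + (6 - 3)) = (X + l)*(X + 3) = (X + l)*(3 + X) = (3 + X)*(X + l))
(P(3, 6)*(-158))*I(-4, -2) = ((6² + 3*6 + 3*3 + 6*3)*(-158))*(-½ - 3/8*(-4) + (⅛)*(-2)) = ((36 + 18 + 9 + 18)*(-158))*(-½ + 3/2 - ¼) = (81*(-158))*(¾) = -12798*¾ = -19197/2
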